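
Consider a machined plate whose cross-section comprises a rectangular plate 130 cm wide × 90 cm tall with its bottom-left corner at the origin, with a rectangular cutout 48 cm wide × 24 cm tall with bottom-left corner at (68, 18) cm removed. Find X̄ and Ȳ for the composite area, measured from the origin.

X̄ = 62.05 cm, Ȳ = 46.64 cm

plate: A = 130 × 90 = 11700.00, centroid at (65.00, 45.00).
hole: A = −(48 × 24) = -1152.00, centroid at (92.00, 30.00).
ΣA = 10548.00 cm²
ΣAX̄ = (11700.00)(65.00) + (-1152.00)(92.00) = 654516.00 cm³
ΣAȲ = (11700.00)(45.00) + (-1152.00)(30.00) = 491940.00 cm³
X̄ = 654516.00 / 10548.00 = 62.05 cm
Ȳ = 491940.00 / 10548.00 = 46.64 cm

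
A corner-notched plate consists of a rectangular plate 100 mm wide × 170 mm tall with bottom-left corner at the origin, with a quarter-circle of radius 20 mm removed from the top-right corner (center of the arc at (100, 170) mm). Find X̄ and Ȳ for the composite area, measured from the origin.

X̄ = 49.22 mm, Ȳ = 83.56 mm

plate: A = 100 × 170 = 17000.00, centroid at (50.00, 85.00).
removed quarter-circle: A = −¼π·20² = -314.16, centroid at (91.51, 161.51).
ΣA = 16685.84 mm², ΣAX̄ = 821250.74 mm³, ΣAȲ = 1394259.59 mm³.
X̄ = 821250.74/16685.84 = 49.22 mm; Ȳ = 1394259.59/16685.84 = 83.56 mm.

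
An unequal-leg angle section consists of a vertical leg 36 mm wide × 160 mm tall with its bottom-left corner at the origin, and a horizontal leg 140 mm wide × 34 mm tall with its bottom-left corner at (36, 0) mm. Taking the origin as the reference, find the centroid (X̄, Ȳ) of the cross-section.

X̄ = 57.82 mm, Ȳ = 51.49 mm

vertical leg: A = 36 × 160 = 5760.00, centroid at (18.00, 80.00).
horizontal leg: A = 140 × 34 = 4760.00, centroid at (106.00, 17.00).
ΣA = 10520.00 mm², ΣAX̄ = 608240.00 mm³, ΣAȲ = 541720.00 mm³.
X̄ = 608240.00/10520.00 = 57.82 mm; Ȳ = 541720.00/10520.00 = 51.49 mm.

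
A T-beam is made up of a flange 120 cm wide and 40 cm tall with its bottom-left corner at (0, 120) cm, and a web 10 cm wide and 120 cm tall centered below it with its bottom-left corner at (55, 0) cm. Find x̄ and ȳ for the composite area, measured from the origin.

web: A = 10 × 120 = 1200.00, centroid at (60.00, 60.00).
flange: A = 120 × 40 = 4800.00, centroid at (60.00, 140.00).
ΣA = 6000.00 cm², ΣAx̄ = 360000.00 cm³, ΣAȳ = 744000.00 cm³.
x̄ = 360000.00/6000.00 = 60.00 cm; ȳ = 744000.00/6000.00 = 124.00 cm.

x̄ = 60.00 cm, ȳ = 124.00 cm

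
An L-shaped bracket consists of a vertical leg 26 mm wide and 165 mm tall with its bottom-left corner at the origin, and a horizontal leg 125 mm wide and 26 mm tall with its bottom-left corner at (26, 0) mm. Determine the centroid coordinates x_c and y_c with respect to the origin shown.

vertical leg: A = 26 × 165 = 4290.00, centroid at (13.00, 82.50).
horizontal leg: A = 125 × 26 = 3250.00, centroid at (88.50, 13.00).
ΣA = 7540.00 mm²
ΣAx_c = (4290.00)(13.00) + (3250.00)(88.50) = 343395.00 mm³
ΣAy_c = (4290.00)(82.50) + (3250.00)(13.00) = 396175.00 mm³
x_c = 343395.00 / 7540.00 = 45.54 mm
y_c = 396175.00 / 7540.00 = 52.54 mm

x_c = 45.54 mm, y_c = 52.54 mm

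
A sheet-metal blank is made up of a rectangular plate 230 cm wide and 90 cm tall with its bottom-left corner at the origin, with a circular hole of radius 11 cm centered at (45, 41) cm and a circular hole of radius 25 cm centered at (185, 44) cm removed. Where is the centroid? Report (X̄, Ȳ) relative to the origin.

plate: A = 230 × 90 = 20700.00, centroid at (115.00, 45.00).
hole 1: A = −π·11² = -380.13, centroid at (45.00, 41.00).
hole 2: A = −π·25² = -1963.50, centroid at (185.00, 44.00).
ΣA = 18356.37 cm², ΣAX̄ = 2000147.38 cm³, ΣAȲ = 829520.76 cm³.
X̄ = 2000147.38/18356.37 = 108.96 cm; Ȳ = 829520.76/18356.37 = 45.19 cm.

X̄ = 108.96 cm, Ȳ = 45.19 cm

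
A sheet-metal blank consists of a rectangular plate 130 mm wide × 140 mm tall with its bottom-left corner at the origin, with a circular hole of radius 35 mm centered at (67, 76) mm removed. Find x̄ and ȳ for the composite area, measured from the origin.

x̄ = 64.46 mm, ȳ = 68.39 mm

Part | A | x̄ᵢ | ȳᵢ | A·x̄ᵢ | A·ȳᵢ
plate | 18200.00 | 65.00 | 70.00 | 1183000.00 | 1274000.00
hole | -3848.45 | 67.00 | 76.00 | -257846.22 | -292482.28
Σ | 14351.55 |  |  | 925153.78 | 981517.72
x̄ = 925153.78 / 14351.55 = 64.46 mm
ȳ = 981517.72 / 14351.55 = 68.39 mm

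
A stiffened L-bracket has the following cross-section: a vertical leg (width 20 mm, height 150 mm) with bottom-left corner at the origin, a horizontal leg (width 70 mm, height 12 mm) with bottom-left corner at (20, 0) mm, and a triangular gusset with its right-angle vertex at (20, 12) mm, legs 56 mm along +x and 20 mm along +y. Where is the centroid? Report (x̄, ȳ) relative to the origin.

x̄ = 22.24 mm, ȳ = 54.66 mm

vertical leg: A = 20 × 150 = 3000.00, centroid at (10.00, 75.00).
horizontal leg: A = 70 × 12 = 840.00, centroid at (55.00, 6.00).
gusset: A = ½·56·20 = 560.00, centroid at (38.67, 18.67).
ΣA = 4400.00 mm²
ΣAx̄ = (3000.00)(10.00) + (840.00)(55.00) + (560.00)(38.67) = 97853.33 mm³
ΣAȳ = (3000.00)(75.00) + (840.00)(6.00) + (560.00)(18.67) = 240493.33 mm³
x̄ = 97853.33 / 4400.00 = 22.24 mm
ȳ = 240493.33 / 4400.00 = 54.66 mm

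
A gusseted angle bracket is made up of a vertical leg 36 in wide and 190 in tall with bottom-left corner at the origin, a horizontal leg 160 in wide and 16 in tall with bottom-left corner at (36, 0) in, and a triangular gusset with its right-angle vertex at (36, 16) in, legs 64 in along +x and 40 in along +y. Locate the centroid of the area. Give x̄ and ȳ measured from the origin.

Part | A | x̄ᵢ | ȳᵢ | A·x̄ᵢ | A·ȳᵢ
vertical leg | 6840.00 | 18.00 | 95.00 | 123120.00 | 649800.00
horizontal leg | 2560.00 | 116.00 | 8.00 | 296960.00 | 20480.00
gusset | 1280.00 | 57.33 | 29.33 | 73386.67 | 37546.67
Σ | 10680.00 |  |  | 493466.67 | 707826.67
x̄ = 493466.67 / 10680.00 = 46.20 in
ȳ = 707826.67 / 10680.00 = 66.28 in

x̄ = 46.20 in, ȳ = 66.28 in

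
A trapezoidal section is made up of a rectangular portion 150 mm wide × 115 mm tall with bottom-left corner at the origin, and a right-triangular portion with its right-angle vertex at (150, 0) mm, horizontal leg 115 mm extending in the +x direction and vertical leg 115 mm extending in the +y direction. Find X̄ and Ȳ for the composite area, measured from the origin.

X̄ = 106.41 mm, Ȳ = 52.19 mm

rectangular portion: A = 150 × 115 = 17250.00, centroid at (75.00, 57.50).
triangular portion: A = ½·115·115 = 6612.50, centroid at (188.33, 38.33).
ΣA = 23862.50 mm², ΣAX̄ = 2539104.17 mm³, ΣAȲ = 1245354.17 mm³.
X̄ = 2539104.17/23862.50 = 106.41 mm; Ȳ = 1245354.17/23862.50 = 52.19 mm.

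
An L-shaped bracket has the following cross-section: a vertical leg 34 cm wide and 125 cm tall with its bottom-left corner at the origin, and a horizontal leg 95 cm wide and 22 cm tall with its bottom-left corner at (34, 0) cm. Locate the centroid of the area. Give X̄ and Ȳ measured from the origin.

X̄ = 38.26 cm, Ȳ = 45.52 cm

vertical leg: A = 34 × 125 = 4250.00, centroid at (17.00, 62.50).
horizontal leg: A = 95 × 22 = 2090.00, centroid at (81.50, 11.00).
ΣA = 6340.00 cm², ΣAX̄ = 242585.00 cm³, ΣAȲ = 288615.00 cm³.
X̄ = 242585.00/6340.00 = 38.26 cm; Ȳ = 288615.00/6340.00 = 45.52 cm.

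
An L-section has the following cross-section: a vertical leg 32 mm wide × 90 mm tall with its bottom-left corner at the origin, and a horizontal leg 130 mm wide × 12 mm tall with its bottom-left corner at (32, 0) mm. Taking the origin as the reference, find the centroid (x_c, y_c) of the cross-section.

x_c = 44.46 mm, y_c = 31.30 mm

vertical leg: A = 32 × 90 = 2880.00, centroid at (16.00, 45.00).
horizontal leg: A = 130 × 12 = 1560.00, centroid at (97.00, 6.00).
ΣA = 4440.00 mm², ΣAx_c = 197400.00 mm³, ΣAy_c = 138960.00 mm³.
x_c = 197400.00/4440.00 = 44.46 mm; y_c = 138960.00/4440.00 = 31.30 mm.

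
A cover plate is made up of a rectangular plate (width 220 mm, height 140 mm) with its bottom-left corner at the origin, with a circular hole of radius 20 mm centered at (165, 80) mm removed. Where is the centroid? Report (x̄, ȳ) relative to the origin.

plate: A = 220 × 140 = 30800.00, centroid at (110.00, 70.00).
hole: A = −π·20² = -1256.64, centroid at (165.00, 80.00).
ΣA = 29543.36 mm²
ΣAx̄ = (30800.00)(110.00) + (-1256.64)(165.00) = 3180654.88 mm³
ΣAȳ = (30800.00)(70.00) + (-1256.64)(80.00) = 2055469.04 mm³
x̄ = 3180654.88 / 29543.36 = 107.66 mm
ȳ = 2055469.04 / 29543.36 = 69.57 mm

x̄ = 107.66 mm, ȳ = 69.57 mm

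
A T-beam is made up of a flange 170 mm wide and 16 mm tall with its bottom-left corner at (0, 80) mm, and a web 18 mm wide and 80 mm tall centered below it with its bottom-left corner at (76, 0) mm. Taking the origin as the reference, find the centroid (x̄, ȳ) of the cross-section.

x̄ = 85.00 mm, ȳ = 71.38 mm

web: A = 18 × 80 = 1440.00, centroid at (85.00, 40.00).
flange: A = 170 × 16 = 2720.00, centroid at (85.00, 88.00).
ΣA = 4160.00 mm²
ΣAx̄ = (1440.00)(85.00) + (2720.00)(85.00) = 353600.00 mm³
ΣAȳ = (1440.00)(40.00) + (2720.00)(88.00) = 296960.00 mm³
x̄ = 353600.00 / 4160.00 = 85.00 mm
ȳ = 296960.00 / 4160.00 = 71.38 mm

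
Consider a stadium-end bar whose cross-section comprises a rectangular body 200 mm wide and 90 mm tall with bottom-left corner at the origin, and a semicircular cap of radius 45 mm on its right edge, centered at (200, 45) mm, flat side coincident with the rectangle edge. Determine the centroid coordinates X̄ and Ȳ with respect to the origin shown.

X̄ = 117.89 mm, Ȳ = 45.00 mm

Part | A | x̄ᵢ | ȳᵢ | A·x̄ᵢ | A·ȳᵢ
rectangular body | 18000.00 | 100.00 | 45.00 | 1800000.00 | 810000.00
semicircular end | 3180.86 | 219.10 | 45.00 | 696922.51 | 143138.82
Σ | 21180.86 |  |  | 2496922.51 | 953138.82
X̄ = 2496922.51 / 21180.86 = 117.89 mm
Ȳ = 953138.82 / 21180.86 = 45.00 mm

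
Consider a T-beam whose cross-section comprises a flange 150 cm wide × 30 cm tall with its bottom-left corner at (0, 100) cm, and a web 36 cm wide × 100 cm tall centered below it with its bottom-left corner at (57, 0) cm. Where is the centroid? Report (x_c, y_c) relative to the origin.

x_c = 75.00 cm, y_c = 86.11 cm

web: A = 36 × 100 = 3600.00, centroid at (75.00, 50.00).
flange: A = 150 × 30 = 4500.00, centroid at (75.00, 115.00).
ΣA = 8100.00 cm², ΣAx_c = 607500.00 cm³, ΣAy_c = 697500.00 cm³.
x_c = 607500.00/8100.00 = 75.00 cm; y_c = 697500.00/8100.00 = 86.11 cm.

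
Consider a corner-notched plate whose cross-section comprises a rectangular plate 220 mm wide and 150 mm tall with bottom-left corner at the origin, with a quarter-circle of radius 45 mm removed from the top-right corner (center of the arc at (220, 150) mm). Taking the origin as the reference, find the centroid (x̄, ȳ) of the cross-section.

plate: A = 220 × 150 = 33000.00, centroid at (110.00, 75.00).
removed quarter-circle: A = −¼π·45² = -1590.43, centroid at (200.90, 130.90).
ΣA = 31409.57 mm², ΣAx̄ = 3310480.12 mm³, ΣAȳ = 2266810.31 mm³.
x̄ = 3310480.12/31409.57 = 105.40 mm; ȳ = 2266810.31/31409.57 = 72.17 mm.

x̄ = 105.40 mm, ȳ = 72.17 mm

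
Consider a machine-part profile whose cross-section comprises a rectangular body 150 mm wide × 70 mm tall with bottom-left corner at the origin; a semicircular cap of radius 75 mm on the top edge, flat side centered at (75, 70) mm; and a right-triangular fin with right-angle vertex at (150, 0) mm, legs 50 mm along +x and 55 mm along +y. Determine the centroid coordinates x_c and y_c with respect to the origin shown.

rectangular body: A = 150 × 70 = 10500.00, centroid at (75.00, 35.00).
semicircular top: A = ½π·75² = 8835.73, centroid at (75.00, 101.83).
triangular fin: A = ½·50·55 = 1375.00, centroid at (166.67, 18.33).
ΣA = 20710.73 mm², ΣAx_c = 1679346.37 mm³, ΣAy_c = 1292459.39 mm³.
x_c = 1679346.37/20710.73 = 81.09 mm; y_c = 1292459.39/20710.73 = 62.41 mm.

x_c = 81.09 mm, y_c = 62.41 mm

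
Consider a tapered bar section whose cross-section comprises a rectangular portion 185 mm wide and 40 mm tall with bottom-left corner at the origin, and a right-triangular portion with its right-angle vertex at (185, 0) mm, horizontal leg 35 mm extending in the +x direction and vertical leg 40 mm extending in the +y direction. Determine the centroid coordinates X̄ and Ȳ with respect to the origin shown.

rectangular portion: A = 185 × 40 = 7400.00, centroid at (92.50, 20.00).
triangular portion: A = ½·35·40 = 700.00, centroid at (196.67, 13.33).
ΣA = 8100.00 mm²
ΣAX̄ = (7400.00)(92.50) + (700.00)(196.67) = 822166.67 mm³
ΣAȲ = (7400.00)(20.00) + (700.00)(13.33) = 157333.33 mm³
X̄ = 822166.67 / 8100.00 = 101.50 mm
Ȳ = 157333.33 / 8100.00 = 19.42 mm

X̄ = 101.50 mm, Ȳ = 19.42 mm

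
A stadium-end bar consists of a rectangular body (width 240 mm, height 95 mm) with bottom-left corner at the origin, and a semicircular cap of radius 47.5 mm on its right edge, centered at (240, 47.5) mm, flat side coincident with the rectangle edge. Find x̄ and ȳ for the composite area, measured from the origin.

rectangular body: A = 240 × 95 = 22800.00, centroid at (120.00, 47.50).
semicircular end: A = ½π·47.5² = 3544.11, centroid at (260.16, 47.50).
ΣA = 26344.11 mm², ΣAx̄ = 3658034.13 mm³, ΣAȳ = 1251345.19 mm³.
x̄ = 3658034.13/26344.11 = 138.86 mm; ȳ = 1251345.19/26344.11 = 47.50 mm.

x̄ = 138.86 mm, ȳ = 47.50 mm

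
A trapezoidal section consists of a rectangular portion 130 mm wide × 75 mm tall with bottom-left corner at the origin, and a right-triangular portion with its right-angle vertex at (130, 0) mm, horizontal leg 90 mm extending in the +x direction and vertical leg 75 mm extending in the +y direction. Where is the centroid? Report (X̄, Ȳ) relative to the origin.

Part | A | x̄ᵢ | ȳᵢ | A·x̄ᵢ | A·ȳᵢ
rectangular portion | 9750.00 | 65.00 | 37.50 | 633750.00 | 365625.00
triangular portion | 3375.00 | 160.00 | 25.00 | 540000.00 | 84375.00
Σ | 13125.00 |  |  | 1173750.00 | 450000.00
X̄ = 1173750.00 / 13125.00 = 89.43 mm
Ȳ = 450000.00 / 13125.00 = 34.29 mm

X̄ = 89.43 mm, Ȳ = 34.29 mm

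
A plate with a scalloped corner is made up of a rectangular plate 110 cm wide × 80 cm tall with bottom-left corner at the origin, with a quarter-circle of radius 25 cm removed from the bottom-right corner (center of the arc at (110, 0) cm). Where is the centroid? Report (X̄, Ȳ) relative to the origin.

Part | A | x̄ᵢ | ȳᵢ | A·x̄ᵢ | A·ȳᵢ
plate | 8800.00 | 55.00 | 40.00 | 484000.00 | 352000.00
removed quarter-circle | -490.87 | 99.39 | 10.61 | -48787.79 | -5208.33
Σ | 8309.13 |  |  | 435212.21 | 346791.67
X̄ = 435212.21 / 8309.13 = 52.38 cm
Ȳ = 346791.67 / 8309.13 = 41.74 cm

X̄ = 52.38 cm, Ȳ = 41.74 cm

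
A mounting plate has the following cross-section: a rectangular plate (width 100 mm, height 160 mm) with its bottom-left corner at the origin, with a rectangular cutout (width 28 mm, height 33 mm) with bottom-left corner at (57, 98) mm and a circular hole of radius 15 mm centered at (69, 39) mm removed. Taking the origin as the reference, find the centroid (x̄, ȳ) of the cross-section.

x̄ = 47.71 mm, ȳ = 79.80 mm

Part | A | x̄ᵢ | ȳᵢ | A·x̄ᵢ | A·ȳᵢ
plate | 16000.00 | 50.00 | 80.00 | 800000.00 | 1280000.00
hole 1 | -924.00 | 71.00 | 114.50 | -65604.00 | -105798.00
hole 2 | -706.86 | 69.00 | 39.00 | -48773.23 | -27567.48
Σ | 14369.14 |  |  | 685622.77 | 1146634.52
x̄ = 685622.77 / 14369.14 = 47.71 mm
ȳ = 1146634.52 / 14369.14 = 79.80 mm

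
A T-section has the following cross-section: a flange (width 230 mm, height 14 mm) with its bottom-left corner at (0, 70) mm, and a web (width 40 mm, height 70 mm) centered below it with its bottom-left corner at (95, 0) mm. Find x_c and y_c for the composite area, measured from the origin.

x_c = 115.00 mm, y_c = 57.47 mm

Part | A | x̄ᵢ | ȳᵢ | A·x̄ᵢ | A·ȳᵢ
web | 2800.00 | 115.00 | 35.00 | 322000.00 | 98000.00
flange | 3220.00 | 115.00 | 77.00 | 370300.00 | 247940.00
Σ | 6020.00 |  |  | 692300.00 | 345940.00
x_c = 692300.00 / 6020.00 = 115.00 mm
y_c = 345940.00 / 6020.00 = 57.47 mm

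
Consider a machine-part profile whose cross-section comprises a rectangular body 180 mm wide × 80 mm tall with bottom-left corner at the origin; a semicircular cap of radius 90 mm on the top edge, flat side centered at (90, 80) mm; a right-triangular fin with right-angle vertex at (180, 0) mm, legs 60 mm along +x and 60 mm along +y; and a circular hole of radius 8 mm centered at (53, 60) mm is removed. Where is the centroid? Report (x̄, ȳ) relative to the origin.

x̄ = 97.15 mm, ȳ = 73.25 mm

rectangular body: A = 180 × 80 = 14400.00, centroid at (90.00, 40.00).
semicircular top: A = ½π·90² = 12723.45, centroid at (90.00, 118.20).
triangular fin: A = ½·60·60 = 1800.00, centroid at (200.00, 20.00).
hole: A = −π·8² = -201.06, centroid at (53.00, 60.00).
ΣA = 28722.39 mm², ΣAx̄ = 2790454.24 mm³, ΣAȳ = 2103812.30 mm³.
x̄ = 2790454.24/28722.39 = 97.15 mm; ȳ = 2103812.30/28722.39 = 73.25 mm.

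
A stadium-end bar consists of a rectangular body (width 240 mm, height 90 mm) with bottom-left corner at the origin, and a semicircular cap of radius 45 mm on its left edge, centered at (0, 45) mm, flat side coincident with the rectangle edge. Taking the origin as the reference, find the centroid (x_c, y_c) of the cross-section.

x_c = 102.15 mm, y_c = 45.00 mm

Part | A | x̄ᵢ | ȳᵢ | A·x̄ᵢ | A·ȳᵢ
rectangular body | 21600.00 | 120.00 | 45.00 | 2592000.00 | 972000.00
semicircular end | 3180.86 | -19.10 | 45.00 | -60750.00 | 143138.82
Σ | 24780.86 |  |  | 2531250.00 | 1115138.82
x_c = 2531250.00 / 24780.86 = 102.15 mm
y_c = 1115138.82 / 24780.86 = 45.00 mm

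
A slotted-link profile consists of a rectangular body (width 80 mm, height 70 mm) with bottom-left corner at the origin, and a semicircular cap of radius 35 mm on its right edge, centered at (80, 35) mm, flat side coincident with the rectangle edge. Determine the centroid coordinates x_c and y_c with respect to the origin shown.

x_c = 54.03 mm, y_c = 35.00 mm

Part | A | x̄ᵢ | ȳᵢ | A·x̄ᵢ | A·ȳᵢ
rectangular body | 5600.00 | 40.00 | 35.00 | 224000.00 | 196000.00
semicircular end | 1924.23 | 94.85 | 35.00 | 182521.37 | 67347.89
Σ | 7524.23 |  |  | 406521.37 | 263347.89
x_c = 406521.37 / 7524.23 = 54.03 mm
y_c = 263347.89 / 7524.23 = 35.00 mm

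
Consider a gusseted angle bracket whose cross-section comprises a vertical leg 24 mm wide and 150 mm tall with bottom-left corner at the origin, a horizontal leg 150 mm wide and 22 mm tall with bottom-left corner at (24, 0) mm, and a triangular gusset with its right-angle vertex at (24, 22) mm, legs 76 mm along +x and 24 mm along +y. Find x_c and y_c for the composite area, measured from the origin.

x_c = 53.11 mm, y_c = 42.71 mm

vertical leg: A = 24 × 150 = 3600.00, centroid at (12.00, 75.00).
horizontal leg: A = 150 × 22 = 3300.00, centroid at (99.00, 11.00).
gusset: A = ½·76·24 = 912.00, centroid at (49.33, 30.00).
ΣA = 7812.00 mm², ΣAx_c = 414892.00 mm³, ΣAy_c = 333660.00 mm³.
x_c = 414892.00/7812.00 = 53.11 mm; y_c = 333660.00/7812.00 = 42.71 mm.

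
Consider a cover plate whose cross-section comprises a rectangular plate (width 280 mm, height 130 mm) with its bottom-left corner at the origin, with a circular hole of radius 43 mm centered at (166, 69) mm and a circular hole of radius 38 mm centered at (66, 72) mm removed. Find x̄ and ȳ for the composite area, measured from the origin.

plate: A = 280 × 130 = 36400.00, centroid at (140.00, 65.00).
hole 1: A = −π·43² = -5808.80, centroid at (166.00, 69.00).
hole 2: A = −π·38² = -4536.46, centroid at (66.00, 72.00).
ΣA = 26054.74 mm², ΣAx̄ = 3832332.05 mm³, ΣAȳ = 1638567.36 mm³.
x̄ = 3832332.05/26054.74 = 147.09 mm; ȳ = 1638567.36/26054.74 = 62.89 mm.

x̄ = 147.09 mm, ȳ = 62.89 mm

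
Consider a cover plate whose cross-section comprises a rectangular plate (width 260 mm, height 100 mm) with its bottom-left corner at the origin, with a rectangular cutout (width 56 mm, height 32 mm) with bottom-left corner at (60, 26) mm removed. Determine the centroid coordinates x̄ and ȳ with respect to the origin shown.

x̄ = 133.11 mm, ȳ = 50.59 mm

Part | A | x̄ᵢ | ȳᵢ | A·x̄ᵢ | A·ȳᵢ
plate | 26000.00 | 130.00 | 50.00 | 3380000.00 | 1300000.00
hole | -1792.00 | 88.00 | 42.00 | -157696.00 | -75264.00
Σ | 24208.00 |  |  | 3222304.00 | 1224736.00
x̄ = 3222304.00 / 24208.00 = 133.11 mm
ȳ = 1224736.00 / 24208.00 = 50.59 mm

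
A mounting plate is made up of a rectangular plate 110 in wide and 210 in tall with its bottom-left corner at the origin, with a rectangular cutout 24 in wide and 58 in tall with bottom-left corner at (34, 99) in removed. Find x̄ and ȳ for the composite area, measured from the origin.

x̄ = 55.58 in, ȳ = 103.53 in

plate: A = 110 × 210 = 23100.00, centroid at (55.00, 105.00).
hole: A = −(24 × 58) = -1392.00, centroid at (46.00, 128.00).
ΣA = 21708.00 in²
ΣAx̄ = (23100.00)(55.00) + (-1392.00)(46.00) = 1206468.00 in³
ΣAȳ = (23100.00)(105.00) + (-1392.00)(128.00) = 2247324.00 in³
x̄ = 1206468.00 / 21708.00 = 55.58 in
ȳ = 2247324.00 / 21708.00 = 103.53 in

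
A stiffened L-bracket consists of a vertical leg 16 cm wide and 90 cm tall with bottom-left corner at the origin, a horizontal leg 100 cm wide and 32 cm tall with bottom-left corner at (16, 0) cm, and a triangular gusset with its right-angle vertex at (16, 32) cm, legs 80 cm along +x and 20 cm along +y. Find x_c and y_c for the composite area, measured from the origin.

x_c = 47.22 cm, y_c = 27.01 cm

Part | A | x̄ᵢ | ȳᵢ | A·x̄ᵢ | A·ȳᵢ
vertical leg | 1440.00 | 8.00 | 45.00 | 11520.00 | 64800.00
horizontal leg | 3200.00 | 66.00 | 16.00 | 211200.00 | 51200.00
gusset | 800.00 | 42.67 | 38.67 | 34133.33 | 30933.33
Σ | 5440.00 |  |  | 256853.33 | 146933.33
x_c = 256853.33 / 5440.00 = 47.22 cm
y_c = 146933.33 / 5440.00 = 27.01 cm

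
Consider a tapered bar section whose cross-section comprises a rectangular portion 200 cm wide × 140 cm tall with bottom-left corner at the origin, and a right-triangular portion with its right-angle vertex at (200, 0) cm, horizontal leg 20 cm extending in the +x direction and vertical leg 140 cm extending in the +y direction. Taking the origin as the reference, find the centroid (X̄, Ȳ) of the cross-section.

X̄ = 105.08 cm, Ȳ = 68.89 cm

Part | A | x̄ᵢ | ȳᵢ | A·x̄ᵢ | A·ȳᵢ
rectangular portion | 28000.00 | 100.00 | 70.00 | 2800000.00 | 1960000.00
triangular portion | 1400.00 | 206.67 | 46.67 | 289333.33 | 65333.33
Σ | 29400.00 |  |  | 3089333.33 | 2025333.33
X̄ = 3089333.33 / 29400.00 = 105.08 cm
Ȳ = 2025333.33 / 29400.00 = 68.89 cm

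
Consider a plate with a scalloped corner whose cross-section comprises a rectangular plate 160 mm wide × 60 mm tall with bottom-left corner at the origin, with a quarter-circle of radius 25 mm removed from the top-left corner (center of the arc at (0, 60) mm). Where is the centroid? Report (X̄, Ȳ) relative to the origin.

Part | A | x̄ᵢ | ȳᵢ | A·x̄ᵢ | A·ȳᵢ
plate | 9600.00 | 80.00 | 30.00 | 768000.00 | 288000.00
removed quarter-circle | -490.87 | 10.61 | 49.39 | -5208.33 | -24244.10
Σ | 9109.13 |  |  | 762791.67 | 263755.90
X̄ = 762791.67 / 9109.13 = 83.74 mm
Ȳ = 263755.90 / 9109.13 = 28.96 mm

X̄ = 83.74 mm, Ȳ = 28.96 mm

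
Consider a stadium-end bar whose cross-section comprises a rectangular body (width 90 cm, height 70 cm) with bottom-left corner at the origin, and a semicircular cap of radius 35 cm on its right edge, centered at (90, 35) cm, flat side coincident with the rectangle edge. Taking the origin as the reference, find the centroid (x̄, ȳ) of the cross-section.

rectangular body: A = 90 × 70 = 6300.00, centroid at (45.00, 35.00).
semicircular end: A = ½π·35² = 1924.23, centroid at (104.85, 35.00).
ΣA = 8224.23 cm²
ΣAx̄ = (6300.00)(45.00) + (1924.23)(104.85) = 485263.63 cm³
ΣAȳ = (6300.00)(35.00) + (1924.23)(35.00) = 287847.89 cm³
x̄ = 485263.63 / 8224.23 = 59.00 cm
ȳ = 287847.89 / 8224.23 = 35.00 cm

x̄ = 59.00 cm, ȳ = 35.00 cm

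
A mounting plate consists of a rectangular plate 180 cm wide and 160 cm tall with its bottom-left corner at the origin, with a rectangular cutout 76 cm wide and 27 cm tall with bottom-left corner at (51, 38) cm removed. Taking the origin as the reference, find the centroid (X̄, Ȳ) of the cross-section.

X̄ = 90.08 cm, Ȳ = 82.19 cm

Part | A | x̄ᵢ | ȳᵢ | A·x̄ᵢ | A·ȳᵢ
plate | 28800.00 | 90.00 | 80.00 | 2592000.00 | 2304000.00
hole | -2052.00 | 89.00 | 51.50 | -182628.00 | -105678.00
Σ | 26748.00 |  |  | 2409372.00 | 2198322.00
X̄ = 2409372.00 / 26748.00 = 90.08 cm
Ȳ = 2198322.00 / 26748.00 = 82.19 cm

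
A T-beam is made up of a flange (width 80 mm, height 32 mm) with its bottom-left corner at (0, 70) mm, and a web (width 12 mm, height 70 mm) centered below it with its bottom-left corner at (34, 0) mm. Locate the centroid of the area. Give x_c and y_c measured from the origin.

Part | A | x̄ᵢ | ȳᵢ | A·x̄ᵢ | A·ȳᵢ
web | 840.00 | 40.00 | 35.00 | 33600.00 | 29400.00
flange | 2560.00 | 40.00 | 86.00 | 102400.00 | 220160.00
Σ | 3400.00 |  |  | 136000.00 | 249560.00
x_c = 136000.00 / 3400.00 = 40.00 mm
y_c = 249560.00 / 3400.00 = 73.40 mm

x_c = 40.00 mm, y_c = 73.40 mm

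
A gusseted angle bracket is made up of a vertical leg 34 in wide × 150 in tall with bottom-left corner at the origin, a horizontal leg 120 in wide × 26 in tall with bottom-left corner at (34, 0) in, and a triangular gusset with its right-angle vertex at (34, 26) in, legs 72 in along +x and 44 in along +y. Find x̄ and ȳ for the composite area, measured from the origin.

x̄ = 48.13 in, ȳ = 49.72 in

Part | A | x̄ᵢ | ȳᵢ | A·x̄ᵢ | A·ȳᵢ
vertical leg | 5100.00 | 17.00 | 75.00 | 86700.00 | 382500.00
horizontal leg | 3120.00 | 94.00 | 13.00 | 293280.00 | 40560.00
gusset | 1584.00 | 58.00 | 40.67 | 91872.00 | 64416.00
Σ | 9804.00 |  |  | 471852.00 | 487476.00
x̄ = 471852.00 / 9804.00 = 48.13 in
ȳ = 487476.00 / 9804.00 = 49.72 in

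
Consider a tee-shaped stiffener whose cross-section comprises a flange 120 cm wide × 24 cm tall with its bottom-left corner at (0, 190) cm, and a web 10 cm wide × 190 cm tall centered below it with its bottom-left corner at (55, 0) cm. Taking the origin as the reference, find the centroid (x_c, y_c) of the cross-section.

web: A = 10 × 190 = 1900.00, centroid at (60.00, 95.00).
flange: A = 120 × 24 = 2880.00, centroid at (60.00, 202.00).
ΣA = 4780.00 cm²
ΣAx_c = (1900.00)(60.00) + (2880.00)(60.00) = 286800.00 cm³
ΣAy_c = (1900.00)(95.00) + (2880.00)(202.00) = 762260.00 cm³
x_c = 286800.00 / 4780.00 = 60.00 cm
y_c = 762260.00 / 4780.00 = 159.47 cm

x_c = 60.00 cm, y_c = 159.47 cm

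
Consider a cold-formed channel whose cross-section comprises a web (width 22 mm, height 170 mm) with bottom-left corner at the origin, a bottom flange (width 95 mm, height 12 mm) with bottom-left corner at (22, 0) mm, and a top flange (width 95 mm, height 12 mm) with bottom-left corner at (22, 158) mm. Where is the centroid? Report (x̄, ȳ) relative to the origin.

x̄ = 33.16 mm, ȳ = 85.00 mm

web: A = 22 × 170 = 3740.00, centroid at (11.00, 85.00).
bottom flange: A = 95 × 12 = 1140.00, centroid at (69.50, 6.00).
top flange: A = 95 × 12 = 1140.00, centroid at (69.50, 164.00).
ΣA = 6020.00 mm²
ΣAx̄ = (3740.00)(11.00) + (1140.00)(69.50) + (1140.00)(69.50) = 199600.00 mm³
ΣAȳ = (3740.00)(85.00) + (1140.00)(6.00) + (1140.00)(164.00) = 511700.00 mm³
x̄ = 199600.00 / 6020.00 = 33.16 mm
ȳ = 511700.00 / 6020.00 = 85.00 mm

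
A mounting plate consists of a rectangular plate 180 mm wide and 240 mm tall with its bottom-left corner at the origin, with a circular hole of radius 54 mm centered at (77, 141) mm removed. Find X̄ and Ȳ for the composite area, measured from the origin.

X̄ = 93.50 mm, Ȳ = 114.35 mm

Part | A | x̄ᵢ | ȳᵢ | A·x̄ᵢ | A·ȳᵢ
plate | 43200.00 | 90.00 | 120.00 | 3888000.00 | 5184000.00
hole | -9160.88 | 77.00 | 141.00 | -705388.08 | -1291684.67
Σ | 34039.12 |  |  | 3182611.92 | 3892315.33
X̄ = 3182611.92 / 34039.12 = 93.50 mm
Ȳ = 3892315.33 / 34039.12 = 114.35 mm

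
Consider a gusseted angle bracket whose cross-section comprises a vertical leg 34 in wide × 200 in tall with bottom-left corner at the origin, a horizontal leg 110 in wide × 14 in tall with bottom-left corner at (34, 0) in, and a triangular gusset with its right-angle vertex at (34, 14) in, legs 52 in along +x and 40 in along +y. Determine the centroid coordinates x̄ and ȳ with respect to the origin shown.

vertical leg: A = 34 × 200 = 6800.00, centroid at (17.00, 100.00).
horizontal leg: A = 110 × 14 = 1540.00, centroid at (89.00, 7.00).
gusset: A = ½·52·40 = 1040.00, centroid at (51.33, 27.33).
ΣA = 9380.00 in²
ΣAx̄ = (6800.00)(17.00) + (1540.00)(89.00) + (1040.00)(51.33) = 306046.67 in³
ΣAȳ = (6800.00)(100.00) + (1540.00)(7.00) + (1040.00)(27.33) = 719206.67 in³
x̄ = 306046.67 / 9380.00 = 32.63 in
ȳ = 719206.67 / 9380.00 = 76.67 in

x̄ = 32.63 in, ȳ = 76.67 in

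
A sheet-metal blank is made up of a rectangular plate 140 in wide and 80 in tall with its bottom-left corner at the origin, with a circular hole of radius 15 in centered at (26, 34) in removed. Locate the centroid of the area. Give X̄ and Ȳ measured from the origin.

X̄ = 72.96 in, Ȳ = 40.40 in

plate: A = 140 × 80 = 11200.00, centroid at (70.00, 40.00).
hole: A = −π·15² = -706.86, centroid at (26.00, 34.00).
ΣA = 10493.14 in²
ΣAX̄ = (11200.00)(70.00) + (-706.86)(26.00) = 765621.68 in³
ΣAȲ = (11200.00)(40.00) + (-706.86)(34.00) = 423966.82 in³
X̄ = 765621.68 / 10493.14 = 72.96 in
Ȳ = 423966.82 / 10493.14 = 40.40 in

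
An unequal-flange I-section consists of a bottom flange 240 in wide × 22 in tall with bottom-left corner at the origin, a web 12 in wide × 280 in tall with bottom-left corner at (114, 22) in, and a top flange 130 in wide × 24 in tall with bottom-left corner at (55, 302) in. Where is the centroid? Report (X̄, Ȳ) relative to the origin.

X̄ = 120.00 in, Ȳ = 134.53 in

bottom flange: A = 240 × 22 = 5280.00, centroid at (120.00, 11.00).
web: A = 12 × 280 = 3360.00, centroid at (120.00, 162.00).
top flange: A = 130 × 24 = 3120.00, centroid at (120.00, 314.00).
ΣA = 11760.00 in², ΣAX̄ = 1411200.00 in³, ΣAȲ = 1582080.00 in³.
X̄ = 1411200.00/11760.00 = 120.00 in; Ȳ = 1582080.00/11760.00 = 134.53 in.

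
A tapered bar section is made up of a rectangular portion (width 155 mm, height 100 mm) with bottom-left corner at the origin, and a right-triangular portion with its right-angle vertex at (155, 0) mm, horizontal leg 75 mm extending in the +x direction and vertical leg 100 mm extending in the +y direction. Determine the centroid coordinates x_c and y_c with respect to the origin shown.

x_c = 97.47 mm, y_c = 46.75 mm

Part | A | x̄ᵢ | ȳᵢ | A·x̄ᵢ | A·ȳᵢ
rectangular portion | 15500.00 | 77.50 | 50.00 | 1201250.00 | 775000.00
triangular portion | 3750.00 | 180.00 | 33.33 | 675000.00 | 125000.00
Σ | 19250.00 |  |  | 1876250.00 | 900000.00
x_c = 1876250.00 / 19250.00 = 97.47 mm
y_c = 900000.00 / 19250.00 = 46.75 mm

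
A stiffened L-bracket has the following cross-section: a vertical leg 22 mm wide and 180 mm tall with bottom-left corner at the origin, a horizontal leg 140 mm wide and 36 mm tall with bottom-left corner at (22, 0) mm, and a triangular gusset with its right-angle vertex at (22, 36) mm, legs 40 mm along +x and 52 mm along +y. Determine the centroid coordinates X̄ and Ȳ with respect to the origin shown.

Part | A | x̄ᵢ | ȳᵢ | A·x̄ᵢ | A·ȳᵢ
vertical leg | 3960.00 | 11.00 | 90.00 | 43560.00 | 356400.00
horizontal leg | 5040.00 | 92.00 | 18.00 | 463680.00 | 90720.00
gusset | 1040.00 | 35.33 | 53.33 | 36746.67 | 55466.67
Σ | 10040.00 |  |  | 543986.67 | 502586.67
X̄ = 543986.67 / 10040.00 = 54.18 mm
Ȳ = 502586.67 / 10040.00 = 50.06 mm

X̄ = 54.18 mm, Ȳ = 50.06 mm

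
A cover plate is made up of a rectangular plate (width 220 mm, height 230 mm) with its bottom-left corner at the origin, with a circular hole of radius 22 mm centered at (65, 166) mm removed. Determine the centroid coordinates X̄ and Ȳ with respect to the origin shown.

X̄ = 111.39 mm, Ȳ = 113.42 mm

Part | A | x̄ᵢ | ȳᵢ | A·x̄ᵢ | A·ȳᵢ
plate | 50600.00 | 110.00 | 115.00 | 5566000.00 | 5819000.00
hole | -1520.53 | 65.00 | 166.00 | -98834.50 | -252408.12
Σ | 49079.47 |  |  | 5467165.50 | 5566591.88
X̄ = 5467165.50 / 49079.47 = 111.39 mm
Ȳ = 5566591.88 / 49079.47 = 113.42 mm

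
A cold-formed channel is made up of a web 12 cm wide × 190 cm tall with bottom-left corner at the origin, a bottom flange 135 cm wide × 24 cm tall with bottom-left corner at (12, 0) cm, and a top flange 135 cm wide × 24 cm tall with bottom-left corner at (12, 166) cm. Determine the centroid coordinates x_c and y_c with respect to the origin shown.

web: A = 12 × 190 = 2280.00, centroid at (6.00, 95.00).
bottom flange: A = 135 × 24 = 3240.00, centroid at (79.50, 12.00).
top flange: A = 135 × 24 = 3240.00, centroid at (79.50, 178.00).
ΣA = 8760.00 cm², ΣAx_c = 528840.00 cm³, ΣAy_c = 832200.00 cm³.
x_c = 528840.00/8760.00 = 60.37 cm; y_c = 832200.00/8760.00 = 95.00 cm.

x_c = 60.37 cm, y_c = 95.00 cm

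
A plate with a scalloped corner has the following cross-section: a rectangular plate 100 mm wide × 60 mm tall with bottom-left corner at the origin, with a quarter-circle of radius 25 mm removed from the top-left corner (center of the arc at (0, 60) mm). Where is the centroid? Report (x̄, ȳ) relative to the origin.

plate: A = 100 × 60 = 6000.00, centroid at (50.00, 30.00).
removed quarter-circle: A = −¼π·25² = -490.87, centroid at (10.61, 49.39).
ΣA = 5509.13 mm²
ΣAx̄ = (6000.00)(50.00) + (-490.87)(10.61) = 294791.67 mm³
ΣAȳ = (6000.00)(30.00) + (-490.87)(49.39) = 155755.90 mm³
x̄ = 294791.67 / 5509.13 = 53.51 mm
ȳ = 155755.90 / 5509.13 = 28.27 mm

x̄ = 53.51 mm, ȳ = 28.27 mm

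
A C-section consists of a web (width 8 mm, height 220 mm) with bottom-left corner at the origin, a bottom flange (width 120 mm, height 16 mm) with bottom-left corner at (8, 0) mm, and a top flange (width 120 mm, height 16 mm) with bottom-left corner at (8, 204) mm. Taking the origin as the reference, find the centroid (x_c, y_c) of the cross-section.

web: A = 8 × 220 = 1760.00, centroid at (4.00, 110.00).
bottom flange: A = 120 × 16 = 1920.00, centroid at (68.00, 8.00).
top flange: A = 120 × 16 = 1920.00, centroid at (68.00, 212.00).
ΣA = 5600.00 mm², ΣAx_c = 268160.00 mm³, ΣAy_c = 616000.00 mm³.
x_c = 268160.00/5600.00 = 47.89 mm; y_c = 616000.00/5600.00 = 110.00 mm.

x_c = 47.89 mm, y_c = 110.00 mm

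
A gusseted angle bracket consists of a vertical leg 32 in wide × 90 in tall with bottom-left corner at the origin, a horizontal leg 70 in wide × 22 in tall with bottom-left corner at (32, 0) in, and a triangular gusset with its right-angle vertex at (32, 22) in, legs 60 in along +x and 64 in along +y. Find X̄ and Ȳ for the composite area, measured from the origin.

X̄ = 39.29 in, Ȳ = 36.24 in

vertical leg: A = 32 × 90 = 2880.00, centroid at (16.00, 45.00).
horizontal leg: A = 70 × 22 = 1540.00, centroid at (67.00, 11.00).
gusset: A = ½·60·64 = 1920.00, centroid at (52.00, 43.33).
ΣA = 6340.00 in²
ΣAX̄ = (2880.00)(16.00) + (1540.00)(67.00) + (1920.00)(52.00) = 249100.00 in³
ΣAȲ = (2880.00)(45.00) + (1540.00)(11.00) + (1920.00)(43.33) = 229740.00 in³
X̄ = 249100.00 / 6340.00 = 39.29 in
Ȳ = 229740.00 / 6340.00 = 36.24 in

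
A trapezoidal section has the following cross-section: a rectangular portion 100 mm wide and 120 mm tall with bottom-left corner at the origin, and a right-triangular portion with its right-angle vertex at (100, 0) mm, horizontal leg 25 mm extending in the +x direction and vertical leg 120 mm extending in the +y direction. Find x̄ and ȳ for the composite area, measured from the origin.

x̄ = 56.48 mm, ȳ = 57.78 mm

rectangular portion: A = 100 × 120 = 12000.00, centroid at (50.00, 60.00).
triangular portion: A = ½·25·120 = 1500.00, centroid at (108.33, 40.00).
ΣA = 13500.00 mm²
ΣAx̄ = (12000.00)(50.00) + (1500.00)(108.33) = 762500.00 mm³
ΣAȳ = (12000.00)(60.00) + (1500.00)(40.00) = 780000.00 mm³
x̄ = 762500.00 / 13500.00 = 56.48 mm
ȳ = 780000.00 / 13500.00 = 57.78 mm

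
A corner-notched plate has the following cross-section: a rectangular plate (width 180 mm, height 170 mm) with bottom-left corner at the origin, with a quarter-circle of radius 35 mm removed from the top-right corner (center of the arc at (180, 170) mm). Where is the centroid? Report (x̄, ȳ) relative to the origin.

x̄ = 87.56 mm, ȳ = 82.72 mm

plate: A = 180 × 170 = 30600.00, centroid at (90.00, 85.00).
removed quarter-circle: A = −¼π·35² = -962.11, centroid at (165.15, 155.15).
ΣA = 29637.89 mm²
ΣAx̄ = (30600.00)(90.00) + (-962.11)(165.15) = 2595111.37 mm³
ΣAȳ = (30600.00)(85.00) + (-962.11)(155.15) = 2451732.50 mm³
x̄ = 2595111.37 / 29637.89 = 87.56 mm
ȳ = 2451732.50 / 29637.89 = 82.72 mm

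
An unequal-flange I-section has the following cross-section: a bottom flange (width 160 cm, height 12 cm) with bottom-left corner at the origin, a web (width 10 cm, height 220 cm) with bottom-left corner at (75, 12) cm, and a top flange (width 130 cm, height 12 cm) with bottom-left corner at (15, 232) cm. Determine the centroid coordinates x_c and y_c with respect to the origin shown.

Part | A | x̄ᵢ | ȳᵢ | A·x̄ᵢ | A·ȳᵢ
bottom flange | 1920.00 | 80.00 | 6.00 | 153600.00 | 11520.00
web | 2200.00 | 80.00 | 122.00 | 176000.00 | 268400.00
top flange | 1560.00 | 80.00 | 238.00 | 124800.00 | 371280.00
Σ | 5680.00 |  |  | 454400.00 | 651200.00
x_c = 454400.00 / 5680.00 = 80.00 cm
y_c = 651200.00 / 5680.00 = 114.65 cm

x_c = 80.00 cm, y_c = 114.65 cm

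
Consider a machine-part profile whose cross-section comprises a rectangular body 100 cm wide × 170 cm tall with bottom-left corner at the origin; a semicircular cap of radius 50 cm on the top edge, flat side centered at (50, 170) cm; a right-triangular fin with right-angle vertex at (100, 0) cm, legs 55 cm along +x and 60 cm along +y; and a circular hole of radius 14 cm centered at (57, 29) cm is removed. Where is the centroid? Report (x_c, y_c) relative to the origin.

Part | A | x̄ᵢ | ȳᵢ | A·x̄ᵢ | A·ȳᵢ
rectangular body | 17000.00 | 50.00 | 85.00 | 850000.00 | 1445000.00
semicircular top | 3926.99 | 50.00 | 191.22 | 196349.54 | 750921.77
triangular fin | 1650.00 | 118.33 | 20.00 | 195250.00 | 33000.00
hole | -615.75 | 57.00 | 29.00 | -35097.87 | -17856.81
Σ | 21961.24 |  |  | 1206501.67 | 2211064.96
x_c = 1206501.67 / 21961.24 = 54.94 cm
y_c = 2211064.96 / 21961.24 = 100.68 cm

x_c = 54.94 cm, y_c = 100.68 cm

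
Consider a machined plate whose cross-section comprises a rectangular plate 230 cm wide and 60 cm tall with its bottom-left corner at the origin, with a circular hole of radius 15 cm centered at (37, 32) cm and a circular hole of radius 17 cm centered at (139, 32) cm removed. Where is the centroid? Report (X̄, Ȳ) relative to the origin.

X̄ = 117.74 cm, Ȳ = 29.73 cm

plate: A = 230 × 60 = 13800.00, centroid at (115.00, 30.00).
hole 1: A = −π·15² = -706.86, centroid at (37.00, 32.00).
hole 2: A = −π·17² = -907.92, centroid at (139.00, 32.00).
ΣA = 12185.22 cm²
ΣAX̄ = (13800.00)(115.00) + (-706.86)(37.00) + (-907.92)(139.00) = 1434645.32 cm³
ΣAȲ = (13800.00)(30.00) + (-706.86)(32.00) + (-907.92)(32.00) = 362327.08 cm³
X̄ = 1434645.32 / 12185.22 = 117.74 cm
Ȳ = 362327.08 / 12185.22 = 29.73 cm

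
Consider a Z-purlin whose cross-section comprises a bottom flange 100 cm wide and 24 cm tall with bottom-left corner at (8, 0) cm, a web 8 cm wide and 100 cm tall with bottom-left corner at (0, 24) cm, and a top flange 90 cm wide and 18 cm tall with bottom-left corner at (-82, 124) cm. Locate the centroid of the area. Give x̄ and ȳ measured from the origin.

bottom flange: A = 100 × 24 = 2400.00, centroid at (58.00, 12.00).
web: A = 8 × 100 = 800.00, centroid at (4.00, 74.00).
top flange: A = 90 × 18 = 1620.00, centroid at (-37.00, 133.00).
ΣA = 4820.00 cm²
ΣAx̄ = (2400.00)(58.00) + (800.00)(4.00) + (1620.00)(-37.00) = 82460.00 cm³
ΣAȳ = (2400.00)(12.00) + (800.00)(74.00) + (1620.00)(133.00) = 303460.00 cm³
x̄ = 82460.00 / 4820.00 = 17.11 cm
ȳ = 303460.00 / 4820.00 = 62.96 cm

x̄ = 17.11 cm, ȳ = 62.96 cm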